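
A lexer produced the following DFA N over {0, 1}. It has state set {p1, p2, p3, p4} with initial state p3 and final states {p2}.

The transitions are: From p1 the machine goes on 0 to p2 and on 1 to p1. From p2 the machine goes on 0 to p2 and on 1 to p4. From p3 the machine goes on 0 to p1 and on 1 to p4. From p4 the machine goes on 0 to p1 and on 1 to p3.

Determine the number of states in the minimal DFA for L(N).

All states are reachable from the start state.
Start with accepting vs non-accepting: {p2} | {p1,p3,p4}.
Refine {p1,p3,p4} on symbol 0: members go to different blocks, giving {p3,p4} and {p1}.
Stable partition: {p2} | {p3,p4} | {p1} — 3 equivalence classes.

3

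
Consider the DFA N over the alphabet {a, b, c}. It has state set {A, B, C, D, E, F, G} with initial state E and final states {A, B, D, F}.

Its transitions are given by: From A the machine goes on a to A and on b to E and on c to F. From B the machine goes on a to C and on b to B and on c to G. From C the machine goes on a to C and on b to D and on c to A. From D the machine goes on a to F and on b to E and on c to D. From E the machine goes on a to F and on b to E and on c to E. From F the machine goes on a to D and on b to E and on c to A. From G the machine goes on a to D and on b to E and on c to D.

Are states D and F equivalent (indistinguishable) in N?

States {B,C,G} cannot be reached from the start state, so discard them.
P0 = {A,D,F} | {E}.
No further refinement is possible. Final partition (2 blocks): {A,D,F} | {E}.
D and F lie in the same block of the stable partition, so they are equivalent — no string distinguishes them.

Yes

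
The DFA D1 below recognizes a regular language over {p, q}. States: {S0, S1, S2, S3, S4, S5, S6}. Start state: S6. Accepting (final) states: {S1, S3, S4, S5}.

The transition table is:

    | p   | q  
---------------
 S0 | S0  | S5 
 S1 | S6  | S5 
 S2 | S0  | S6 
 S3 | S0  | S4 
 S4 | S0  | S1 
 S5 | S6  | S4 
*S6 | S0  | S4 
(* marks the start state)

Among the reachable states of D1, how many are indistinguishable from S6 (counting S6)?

States {S2,S3} cannot be reached from the start state, so discard them.
Start with accepting vs non-accepting: {S1,S4,S5} | {S0,S6}.
No further refinement is possible. Final partition (2 blocks): {S1,S4,S5} | {S0,S6}.
State S6 belongs to the block {S0,S6}, which has 2 states.

2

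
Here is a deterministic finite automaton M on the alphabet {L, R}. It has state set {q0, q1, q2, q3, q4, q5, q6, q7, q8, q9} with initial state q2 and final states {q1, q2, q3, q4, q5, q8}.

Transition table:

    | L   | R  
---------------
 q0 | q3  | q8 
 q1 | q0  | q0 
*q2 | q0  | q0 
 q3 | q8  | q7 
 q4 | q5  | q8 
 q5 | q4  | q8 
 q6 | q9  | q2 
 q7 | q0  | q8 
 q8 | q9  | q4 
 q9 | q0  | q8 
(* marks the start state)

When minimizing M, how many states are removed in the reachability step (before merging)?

Starting at q2 and following transitions, the reachable set is {q0, q2, q3, q4, q5, q7, q8, q9}. That leaves q1, q6 unreachable — 2 in total.

2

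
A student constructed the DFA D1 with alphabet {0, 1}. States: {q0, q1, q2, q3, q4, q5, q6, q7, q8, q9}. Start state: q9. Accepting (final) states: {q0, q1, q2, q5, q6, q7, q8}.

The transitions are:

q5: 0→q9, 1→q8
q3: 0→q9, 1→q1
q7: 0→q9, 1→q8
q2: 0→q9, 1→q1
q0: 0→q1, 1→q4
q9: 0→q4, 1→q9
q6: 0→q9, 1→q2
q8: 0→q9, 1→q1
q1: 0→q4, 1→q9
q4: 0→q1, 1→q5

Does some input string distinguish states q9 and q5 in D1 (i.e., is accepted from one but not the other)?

First remove the unreachable states {q0,q2,q3,q6,q7}; 5 states remain.
P0 = {q1,q5,q8} | {q4,q9}.
On input 1, block {q1,q5,q8} splits into {q5,q8} and {q1}.
On input 1, block {q5,q8} splits into {q5} and {q8}.
Split {q4,q9} by δ(·,0) → {q4} and {q9}.
The partition is now stable with 5 blocks: {q5} | {q4} | {q1} | {q8} | {q9}.
q9 and q5 end up in different blocks, so they are distinguishable. For instance, the string 'ε' is accepted from only q5.

Yes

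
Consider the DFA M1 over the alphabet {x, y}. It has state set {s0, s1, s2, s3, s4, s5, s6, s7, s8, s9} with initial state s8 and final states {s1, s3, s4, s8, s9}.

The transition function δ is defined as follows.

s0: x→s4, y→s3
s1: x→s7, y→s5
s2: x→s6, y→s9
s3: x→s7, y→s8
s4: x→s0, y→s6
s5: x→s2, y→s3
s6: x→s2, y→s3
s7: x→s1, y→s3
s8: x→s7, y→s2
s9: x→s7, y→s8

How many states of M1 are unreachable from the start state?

BFS from s8 reaches {s1, s2, s3, s5, s6, s7, s8, s9}; the 2 state(s) s0, s4 are never visited.

2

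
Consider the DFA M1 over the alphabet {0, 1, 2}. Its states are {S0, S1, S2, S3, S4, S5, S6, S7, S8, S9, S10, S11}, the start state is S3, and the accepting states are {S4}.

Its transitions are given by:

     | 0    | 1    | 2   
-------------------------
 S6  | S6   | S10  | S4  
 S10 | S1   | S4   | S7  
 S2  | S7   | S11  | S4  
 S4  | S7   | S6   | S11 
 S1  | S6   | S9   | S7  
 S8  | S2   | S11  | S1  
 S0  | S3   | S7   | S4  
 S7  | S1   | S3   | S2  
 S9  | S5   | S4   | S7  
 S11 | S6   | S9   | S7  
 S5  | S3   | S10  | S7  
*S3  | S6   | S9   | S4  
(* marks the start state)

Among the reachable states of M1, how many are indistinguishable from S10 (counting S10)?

Reachable states from the start: {S1,S2,S3,S4,S5,S6,S7,S9,S10,S11}. Unreachable: {S0,S8} — drop them.
P0 = {S4} | {S1,S2,S3,S5,S6,S7,S9,S10,S11}.
Split {S1,S2,S3,S5,S6,S7,S9,S10,S11} by δ(·,1) → {S1,S2,S3,S5,S6,S7,S11} and {S9,S10}.
Refine {S1,S2,S3,S5,S6,S7,S11} on symbol 1: members go to different blocks, giving {S1,S3,S5,S6,S11} and {S2,S7}.
On input 2, block {S1,S3,S5,S6,S11} splits into {S1,S5,S11} and {S3,S6}.
Split {S2,S7} by δ(·,0) → {S2} and {S7}.
No further refinement is possible. Final partition (6 blocks): {S4} | {S1,S5,S11} | {S9,S10} | {S2} | {S3,S6} | {S7}.
The equivalence class containing S10 is {S9,S10}, of size 2.

2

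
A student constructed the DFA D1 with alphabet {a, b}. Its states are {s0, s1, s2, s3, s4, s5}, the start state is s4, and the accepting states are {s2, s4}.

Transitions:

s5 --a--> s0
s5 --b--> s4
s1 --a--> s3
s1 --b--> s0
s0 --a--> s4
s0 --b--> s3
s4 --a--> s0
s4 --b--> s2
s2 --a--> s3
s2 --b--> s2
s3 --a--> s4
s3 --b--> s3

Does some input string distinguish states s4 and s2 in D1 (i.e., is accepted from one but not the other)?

No

States {s1,s5} cannot be reached from the start state, so discard them.
Start with accepting vs non-accepting: {s2,s4} | {s0,s3}.
Stable partition: {s2,s4} | {s0,s3} — 2 equivalence classes.
s4 and s2 lie in the same block of the stable partition, so they are equivalent — no string distinguishes them.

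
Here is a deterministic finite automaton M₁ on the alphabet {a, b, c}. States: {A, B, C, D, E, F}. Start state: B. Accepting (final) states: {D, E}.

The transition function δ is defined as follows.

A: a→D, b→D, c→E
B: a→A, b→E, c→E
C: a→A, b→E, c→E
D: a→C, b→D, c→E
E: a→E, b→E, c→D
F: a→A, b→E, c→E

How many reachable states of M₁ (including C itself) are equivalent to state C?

First remove the unreachable states {F}; 5 states remain.
Start with accepting vs non-accepting: {D,E} | {A,B,C}.
On input a, block {D,E} splits into {D} and {E}.
Split {A,B,C} by δ(·,a) → {B,C} and {A}.
The partition is now stable with 4 blocks: {D} | {B,C} | {E} | {A}.
The equivalence class containing C is {B,C}, of size 2.

2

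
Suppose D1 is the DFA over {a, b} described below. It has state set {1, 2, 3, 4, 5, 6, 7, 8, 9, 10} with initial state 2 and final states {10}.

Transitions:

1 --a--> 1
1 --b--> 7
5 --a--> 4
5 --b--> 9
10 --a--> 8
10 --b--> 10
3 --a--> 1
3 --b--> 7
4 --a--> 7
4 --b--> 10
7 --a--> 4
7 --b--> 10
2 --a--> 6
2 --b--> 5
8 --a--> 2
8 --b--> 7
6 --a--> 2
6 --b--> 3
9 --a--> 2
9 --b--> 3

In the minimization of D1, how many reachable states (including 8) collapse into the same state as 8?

All states are reachable from the start state.
P0 = {10} | {1,2,3,4,5,6,7,8,9}.
Refine {1,2,3,4,5,6,7,8,9} on symbol b: members go to different blocks, giving {1,2,3,5,6,8,9} and {4,7}.
Refine {1,2,3,5,6,8,9} on symbol a: members go to different blocks, giving {1,2,3,6,8,9} and {5}.
Split {1,2,3,6,8,9} by δ(·,b) → {1,3,8} and {6,9} and {2}.
Refine {1,3,8} on symbol a: members go to different blocks, giving {1,3} and {8}.
No further refinement is possible. Final partition (7 blocks): {10} | {1,3} | {4,7} | {5} | {6,9} | {2} | {8}.
State 8 belongs to the block {8}, which has 1 states.

1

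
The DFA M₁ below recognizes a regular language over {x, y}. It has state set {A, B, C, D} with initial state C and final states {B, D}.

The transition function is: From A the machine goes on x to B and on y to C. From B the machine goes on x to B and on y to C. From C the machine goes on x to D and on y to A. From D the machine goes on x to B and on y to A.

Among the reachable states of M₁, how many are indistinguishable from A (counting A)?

2

P0 = {B,D} | {A,C}.
Stable partition: {B,D} | {A,C} — 2 equivalence classes.
State A belongs to the block {A,C}, which has 2 states.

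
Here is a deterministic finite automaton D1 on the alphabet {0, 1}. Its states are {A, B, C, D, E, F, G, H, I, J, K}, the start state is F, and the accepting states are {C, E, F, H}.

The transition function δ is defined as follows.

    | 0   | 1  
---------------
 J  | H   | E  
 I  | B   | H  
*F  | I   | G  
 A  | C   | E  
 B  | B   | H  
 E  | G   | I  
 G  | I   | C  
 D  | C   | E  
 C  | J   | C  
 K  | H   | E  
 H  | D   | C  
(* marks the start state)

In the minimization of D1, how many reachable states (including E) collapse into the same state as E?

States {A,K} cannot be reached from the start state, so discard them.
P0 = {C,E,F,H} | {B,D,G,I,J}.
Refine {C,E,F,H} on symbol 1: members go to different blocks, giving {C,H} and {E,F}.
Refine {B,D,G,I,J} on symbol 0: members go to different blocks, giving {B,G,I} and {D,J}.
No further refinement is possible. Final partition (4 blocks): {C,H} | {B,G,I} | {E,F} | {D,J}.
State E belongs to the block {E,F}, which has 2 states.

2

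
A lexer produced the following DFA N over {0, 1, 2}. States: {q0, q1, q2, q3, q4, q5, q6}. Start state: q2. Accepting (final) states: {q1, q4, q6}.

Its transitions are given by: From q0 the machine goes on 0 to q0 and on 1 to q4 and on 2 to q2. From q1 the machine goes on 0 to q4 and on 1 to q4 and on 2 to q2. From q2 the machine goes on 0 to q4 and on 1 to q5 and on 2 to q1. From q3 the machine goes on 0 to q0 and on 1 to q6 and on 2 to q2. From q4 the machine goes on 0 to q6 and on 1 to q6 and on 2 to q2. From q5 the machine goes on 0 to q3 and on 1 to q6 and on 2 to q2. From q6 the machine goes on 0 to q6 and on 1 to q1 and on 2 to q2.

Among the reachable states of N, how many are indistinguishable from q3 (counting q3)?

3

P0 = {q1,q4,q6} | {q0,q2,q3,q5}.
Refine {q0,q2,q3,q5} on symbol 0: members go to different blocks, giving {q0,q3,q5} and {q2}.
No further refinement is possible. Final partition (3 blocks): {q1,q4,q6} | {q0,q3,q5} | {q2}.
The equivalence class containing q3 is {q0,q3,q5}, of size 3.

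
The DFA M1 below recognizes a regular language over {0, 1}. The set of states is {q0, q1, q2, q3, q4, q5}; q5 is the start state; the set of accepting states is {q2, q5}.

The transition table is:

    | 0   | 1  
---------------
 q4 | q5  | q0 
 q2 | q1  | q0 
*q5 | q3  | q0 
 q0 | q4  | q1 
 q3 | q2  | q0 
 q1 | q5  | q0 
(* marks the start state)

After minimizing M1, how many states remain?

Start with accepting vs non-accepting: {q2,q5} | {q0,q1,q3,q4}.
Split {q0,q1,q3,q4} by δ(·,0) → {q1,q3,q4} and {q0}.
The partition is now stable with 3 blocks: {q2,q5} | {q1,q3,q4} | {q0}.

3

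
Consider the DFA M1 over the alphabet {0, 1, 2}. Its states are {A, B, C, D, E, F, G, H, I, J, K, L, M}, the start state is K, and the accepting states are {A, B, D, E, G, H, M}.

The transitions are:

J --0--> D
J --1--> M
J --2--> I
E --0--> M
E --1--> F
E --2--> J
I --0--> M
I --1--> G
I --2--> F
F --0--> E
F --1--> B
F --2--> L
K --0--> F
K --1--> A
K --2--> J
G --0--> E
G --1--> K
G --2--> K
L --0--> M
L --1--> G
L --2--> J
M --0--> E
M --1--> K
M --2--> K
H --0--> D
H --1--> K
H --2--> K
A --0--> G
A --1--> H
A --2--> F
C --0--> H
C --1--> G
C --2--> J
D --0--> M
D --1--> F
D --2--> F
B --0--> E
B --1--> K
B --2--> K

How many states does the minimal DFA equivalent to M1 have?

6

Reachable states from the start: {A,B,D,E,F,G,H,I,J,K,L,M}. Unreachable: {C} — drop them.
Start with accepting vs non-accepting: {A,B,D,E,G,H,M} | {F,I,J,K,L}.
On input 1, block {A,B,D,E,G,H,M} splits into {B,D,E,G,H,M} and {A}.
Split {F,I,J,K,L} by δ(·,0) → {F,I,J,L} and {K}.
Split {B,D,E,G,H,M} by δ(·,1) → {B,G,H,M} and {D,E}.
On input 0, block {F,I,J,L} splits into {F,J} and {I,L}.
Stable partition: {B,G,H,M} | {F,J} | {A} | {K} | {D,E} | {I,L} — 6 equivalence classes.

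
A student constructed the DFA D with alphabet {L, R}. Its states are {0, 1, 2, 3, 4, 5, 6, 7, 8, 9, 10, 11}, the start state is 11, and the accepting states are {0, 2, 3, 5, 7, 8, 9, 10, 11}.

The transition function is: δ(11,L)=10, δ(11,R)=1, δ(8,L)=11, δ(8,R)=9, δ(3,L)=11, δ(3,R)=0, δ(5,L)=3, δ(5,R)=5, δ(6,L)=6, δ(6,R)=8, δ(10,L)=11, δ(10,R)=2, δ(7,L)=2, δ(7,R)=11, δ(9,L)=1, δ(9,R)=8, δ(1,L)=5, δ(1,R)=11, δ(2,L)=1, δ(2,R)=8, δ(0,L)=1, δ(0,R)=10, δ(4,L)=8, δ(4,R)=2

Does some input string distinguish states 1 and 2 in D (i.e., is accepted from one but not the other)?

Yes

States {4,6,7} cannot be reached from the start state, so discard them.
P0 = {0,2,3,5,8,9,10,11} | {1}.
On input L, block {0,2,3,5,8,9,10,11} splits into {3,5,8,10,11} and {0,2,9}.
Split {3,5,8,10,11} by δ(·,R) → {3,8,10} and {5} and {11}.
Stable partition: {3,8,10} | {1} | {0,2,9} | {5} | {11} — 5 equivalence classes.
1 and 2 end up in different blocks, so they are distinguishable. For instance, the string 'ε' is accepted from only 2.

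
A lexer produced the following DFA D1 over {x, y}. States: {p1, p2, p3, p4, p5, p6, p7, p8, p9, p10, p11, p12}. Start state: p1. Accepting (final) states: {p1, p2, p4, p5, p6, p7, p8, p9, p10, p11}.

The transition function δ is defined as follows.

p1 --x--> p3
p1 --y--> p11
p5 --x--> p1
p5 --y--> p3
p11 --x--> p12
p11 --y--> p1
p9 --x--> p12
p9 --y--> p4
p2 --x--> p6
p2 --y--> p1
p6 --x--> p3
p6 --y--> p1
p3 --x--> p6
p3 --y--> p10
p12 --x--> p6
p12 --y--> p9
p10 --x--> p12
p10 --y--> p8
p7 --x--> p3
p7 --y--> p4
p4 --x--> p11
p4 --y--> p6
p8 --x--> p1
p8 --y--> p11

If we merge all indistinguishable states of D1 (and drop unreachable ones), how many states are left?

First remove the unreachable states {p2,p5,p7}; 9 states remain.
P0 = {p1,p4,p6,p8,p9,p10,p11} | {p3,p12}.
Split {p1,p4,p6,p8,p9,p10,p11} by δ(·,x) → {p1,p6,p9,p10,p11} and {p4,p8}.
Split {p1,p6,p9,p10,p11} by δ(·,y) → {p1,p6,p11} and {p9,p10}.
No further refinement is possible. Final partition (4 blocks): {p1,p6,p11} | {p3,p12} | {p4,p8} | {p9,p10}.

4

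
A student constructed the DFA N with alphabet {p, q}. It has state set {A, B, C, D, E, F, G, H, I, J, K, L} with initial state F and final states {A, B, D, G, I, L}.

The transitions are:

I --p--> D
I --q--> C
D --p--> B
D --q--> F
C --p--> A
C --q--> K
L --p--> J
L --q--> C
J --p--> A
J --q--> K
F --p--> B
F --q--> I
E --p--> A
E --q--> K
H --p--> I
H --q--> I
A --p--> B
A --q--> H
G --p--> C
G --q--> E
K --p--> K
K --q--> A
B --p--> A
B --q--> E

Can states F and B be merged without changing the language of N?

States {G,J,L} cannot be reached from the start state, so discard them.
Initial partition by acceptance: {A,B,D,I} | {C,E,F,H,K}.
Split {C,E,F,H,K} by δ(·,p) → {C,E,F,H} and {K}.
On input q, block {C,E,F,H} splits into {C,E} and {F,H}.
On input q, block {A,B,D,I} splits into {A,D} and {B,I}.
The partition is now stable with 5 blocks: {A,D} | {C,E} | {K} | {F,H} | {B,I}.
F and B end up in different blocks, so they are distinguishable. For instance, the string 'ε' is accepted from only B.

No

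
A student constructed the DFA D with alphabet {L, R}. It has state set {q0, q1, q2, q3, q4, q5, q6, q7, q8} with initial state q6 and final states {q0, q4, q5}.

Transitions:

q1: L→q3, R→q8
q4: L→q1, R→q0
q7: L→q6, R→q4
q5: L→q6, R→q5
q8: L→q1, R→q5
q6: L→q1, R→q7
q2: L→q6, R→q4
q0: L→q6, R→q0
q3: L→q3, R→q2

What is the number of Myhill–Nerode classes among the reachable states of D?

Start with accepting vs non-accepting: {q0,q4,q5} | {q1,q2,q3,q6,q7,q8}.
On input R, block {q1,q2,q3,q6,q7,q8} splits into {q1,q3,q6} and {q2,q7,q8}.
No further refinement is possible. Final partition (3 blocks): {q0,q4,q5} | {q1,q3,q6} | {q2,q7,q8}.

3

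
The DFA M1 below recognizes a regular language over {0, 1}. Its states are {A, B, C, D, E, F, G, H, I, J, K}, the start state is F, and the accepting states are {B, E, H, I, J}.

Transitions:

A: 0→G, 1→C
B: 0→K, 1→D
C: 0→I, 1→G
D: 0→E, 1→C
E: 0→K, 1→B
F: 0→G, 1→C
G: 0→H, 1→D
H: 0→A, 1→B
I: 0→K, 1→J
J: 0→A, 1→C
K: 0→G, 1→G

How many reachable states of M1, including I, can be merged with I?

3

Initial partition by acceptance: {B,E,H,I,J} | {A,C,D,F,G,K}.
Refine {B,E,H,I,J} on symbol 1: members go to different blocks, giving {E,H,I} and {B,J}.
Refine {A,C,D,F,G,K} on symbol 0: members go to different blocks, giving {A,F,K} and {C,D,G}.
The partition is now stable with 4 blocks: {E,H,I} | {A,F,K} | {B,J} | {C,D,G}.
The equivalence class containing I is {E,H,I}, of size 3.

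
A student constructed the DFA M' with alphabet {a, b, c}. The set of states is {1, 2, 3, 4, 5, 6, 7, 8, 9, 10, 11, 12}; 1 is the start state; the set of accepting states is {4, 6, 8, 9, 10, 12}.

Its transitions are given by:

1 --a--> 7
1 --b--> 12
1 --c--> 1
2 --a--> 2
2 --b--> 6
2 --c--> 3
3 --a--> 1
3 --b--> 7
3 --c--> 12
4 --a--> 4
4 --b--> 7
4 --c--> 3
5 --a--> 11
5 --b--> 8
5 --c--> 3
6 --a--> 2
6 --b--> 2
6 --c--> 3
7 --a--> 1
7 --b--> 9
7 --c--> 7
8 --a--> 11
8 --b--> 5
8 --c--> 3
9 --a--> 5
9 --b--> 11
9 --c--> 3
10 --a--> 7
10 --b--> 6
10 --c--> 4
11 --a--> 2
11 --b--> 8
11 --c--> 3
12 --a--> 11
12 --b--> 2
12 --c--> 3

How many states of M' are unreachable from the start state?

Starting at 1 and following transitions, the reachable set is {1, 2, 3, 5, 6, 7, 8, 9, 11, 12}. That leaves 4, 10 unreachable — 2 in total.

2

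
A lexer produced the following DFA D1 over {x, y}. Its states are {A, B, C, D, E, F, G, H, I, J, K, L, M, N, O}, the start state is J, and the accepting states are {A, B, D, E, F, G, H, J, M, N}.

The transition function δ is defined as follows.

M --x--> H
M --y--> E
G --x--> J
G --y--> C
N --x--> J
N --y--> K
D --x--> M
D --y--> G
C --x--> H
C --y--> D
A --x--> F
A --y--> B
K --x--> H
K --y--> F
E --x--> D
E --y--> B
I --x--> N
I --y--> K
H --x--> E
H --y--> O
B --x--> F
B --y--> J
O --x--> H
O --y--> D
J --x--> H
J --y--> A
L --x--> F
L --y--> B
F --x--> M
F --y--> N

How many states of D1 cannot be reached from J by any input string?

2

Starting at J and following transitions, the reachable set is {A, B, C, D, E, F, G, H, J, K, M, N, O}. That leaves I, L unreachable — 2 in total.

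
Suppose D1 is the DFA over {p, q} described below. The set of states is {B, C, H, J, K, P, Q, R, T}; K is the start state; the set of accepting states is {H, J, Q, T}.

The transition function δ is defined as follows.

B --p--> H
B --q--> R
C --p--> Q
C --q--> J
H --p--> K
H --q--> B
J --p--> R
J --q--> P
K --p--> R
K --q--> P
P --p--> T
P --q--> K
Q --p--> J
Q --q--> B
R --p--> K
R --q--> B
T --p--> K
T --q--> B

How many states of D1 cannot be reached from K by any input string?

3

Starting at K and following transitions, the reachable set is {B, H, K, P, R, T}. That leaves C, J, Q unreachable — 3 in total.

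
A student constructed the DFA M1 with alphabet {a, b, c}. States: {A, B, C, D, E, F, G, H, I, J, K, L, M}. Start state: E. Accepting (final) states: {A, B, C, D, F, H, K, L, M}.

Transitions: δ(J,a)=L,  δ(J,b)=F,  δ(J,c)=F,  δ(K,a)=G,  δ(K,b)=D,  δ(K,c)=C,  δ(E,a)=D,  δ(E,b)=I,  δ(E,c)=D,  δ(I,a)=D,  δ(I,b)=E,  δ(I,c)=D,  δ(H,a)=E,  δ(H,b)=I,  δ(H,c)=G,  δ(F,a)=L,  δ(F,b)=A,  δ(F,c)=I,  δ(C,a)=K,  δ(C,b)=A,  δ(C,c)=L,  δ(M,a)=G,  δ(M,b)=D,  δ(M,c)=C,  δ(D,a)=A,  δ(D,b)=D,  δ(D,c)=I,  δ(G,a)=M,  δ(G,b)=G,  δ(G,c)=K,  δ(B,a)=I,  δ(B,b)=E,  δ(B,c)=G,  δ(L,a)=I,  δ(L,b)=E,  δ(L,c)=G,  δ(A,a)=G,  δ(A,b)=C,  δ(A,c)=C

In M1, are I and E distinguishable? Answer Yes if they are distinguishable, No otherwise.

States {B,F,H,J} cannot be reached from the start state, so discard them.
Initial partition by acceptance: {A,C,D,K,L,M} | {E,G,I}.
Split {A,C,D,K,L,M} by δ(·,a) → {A,K,L,M} and {C,D}.
Refine {A,K,L,M} on symbol b: members go to different blocks, giving {A,K,M} and {L}.
Refine {E,G,I} on symbol a: members go to different blocks, giving {E,I} and {G}.
On input b, block {C,D} splits into {C} and {D}.
On input b, block {A,K,M} splits into {K,M} and {A}.
Stable partition: {K,M} | {E,I} | {C} | {L} | {G} | {D} | {A} — 7 equivalence classes.
I and E lie in the same block of the stable partition, so they are equivalent — no string distinguishes them.

No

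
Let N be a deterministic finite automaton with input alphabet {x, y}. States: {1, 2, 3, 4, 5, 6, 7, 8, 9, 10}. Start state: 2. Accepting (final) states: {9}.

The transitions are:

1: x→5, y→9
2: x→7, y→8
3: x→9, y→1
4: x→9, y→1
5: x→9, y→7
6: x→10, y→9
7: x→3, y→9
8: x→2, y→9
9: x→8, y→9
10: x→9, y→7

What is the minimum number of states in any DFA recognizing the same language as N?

Reachable states from the start: {1,2,3,5,7,8,9}. Unreachable: {4,6,10} — drop them.
Start with accepting vs non-accepting: {9} | {1,2,3,5,7,8}.
Refine {1,2,3,5,7,8} on symbol x: members go to different blocks, giving {1,2,7,8} and {3,5}.
On input x, block {1,2,7,8} splits into {1,7} and {2,8}.
Split {2,8} by δ(·,x) → {2} and {8}.
Stable partition: {9} | {1,7} | {3,5} | {2} | {8} — 5 equivalence classes.

5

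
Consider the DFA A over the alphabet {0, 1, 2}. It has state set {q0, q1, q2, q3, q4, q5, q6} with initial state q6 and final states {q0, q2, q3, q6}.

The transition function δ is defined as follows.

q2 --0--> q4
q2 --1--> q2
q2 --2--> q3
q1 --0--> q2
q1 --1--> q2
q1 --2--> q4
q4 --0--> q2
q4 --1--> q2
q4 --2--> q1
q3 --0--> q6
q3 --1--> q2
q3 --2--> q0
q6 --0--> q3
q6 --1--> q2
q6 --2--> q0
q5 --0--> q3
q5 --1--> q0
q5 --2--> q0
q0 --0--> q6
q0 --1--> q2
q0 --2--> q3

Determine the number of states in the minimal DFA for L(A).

3

Reachable states from the start: {q0,q1,q2,q3,q4,q6}. Unreachable: {q5} — drop them.
Start with accepting vs non-accepting: {q0,q2,q3,q6} | {q1,q4}.
Split {q0,q2,q3,q6} by δ(·,0) → {q0,q3,q6} and {q2}.
Stable partition: {q0,q3,q6} | {q1,q4} | {q2} — 3 equivalence classes.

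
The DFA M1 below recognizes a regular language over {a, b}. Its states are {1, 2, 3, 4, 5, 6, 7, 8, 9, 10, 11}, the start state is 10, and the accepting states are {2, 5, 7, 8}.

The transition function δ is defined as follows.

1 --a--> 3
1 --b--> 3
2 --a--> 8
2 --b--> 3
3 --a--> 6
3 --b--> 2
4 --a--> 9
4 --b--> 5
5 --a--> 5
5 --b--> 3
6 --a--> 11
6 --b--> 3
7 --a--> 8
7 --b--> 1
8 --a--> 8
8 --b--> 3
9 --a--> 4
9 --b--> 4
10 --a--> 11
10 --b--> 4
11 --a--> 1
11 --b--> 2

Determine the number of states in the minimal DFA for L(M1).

3

Reachable states from the start: {1,2,3,4,5,6,8,9,10,11}. Unreachable: {7} — drop them.
Start with accepting vs non-accepting: {2,5,8} | {1,3,4,6,9,10,11}.
Split {1,3,4,6,9,10,11} by δ(·,b) → {1,6,9,10} and {3,4,11}.
Stable partition: {2,5,8} | {1,6,9,10} | {3,4,11} — 3 equivalence classes.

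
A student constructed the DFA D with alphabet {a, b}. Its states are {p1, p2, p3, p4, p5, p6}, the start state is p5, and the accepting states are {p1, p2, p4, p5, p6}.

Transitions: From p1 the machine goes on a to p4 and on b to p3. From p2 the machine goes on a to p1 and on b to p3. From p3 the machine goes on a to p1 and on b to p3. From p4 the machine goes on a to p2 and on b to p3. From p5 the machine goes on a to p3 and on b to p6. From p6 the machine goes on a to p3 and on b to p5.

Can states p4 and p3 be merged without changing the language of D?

P0 = {p1,p2,p4,p5,p6} | {p3}.
On input a, block {p1,p2,p4,p5,p6} splits into {p1,p2,p4} and {p5,p6}.
No further refinement is possible. Final partition (3 blocks): {p1,p2,p4} | {p3} | {p5,p6}.
p4 and p3 end up in different blocks, so they are distinguishable. For instance, the string 'ε' is accepted from only p4.

No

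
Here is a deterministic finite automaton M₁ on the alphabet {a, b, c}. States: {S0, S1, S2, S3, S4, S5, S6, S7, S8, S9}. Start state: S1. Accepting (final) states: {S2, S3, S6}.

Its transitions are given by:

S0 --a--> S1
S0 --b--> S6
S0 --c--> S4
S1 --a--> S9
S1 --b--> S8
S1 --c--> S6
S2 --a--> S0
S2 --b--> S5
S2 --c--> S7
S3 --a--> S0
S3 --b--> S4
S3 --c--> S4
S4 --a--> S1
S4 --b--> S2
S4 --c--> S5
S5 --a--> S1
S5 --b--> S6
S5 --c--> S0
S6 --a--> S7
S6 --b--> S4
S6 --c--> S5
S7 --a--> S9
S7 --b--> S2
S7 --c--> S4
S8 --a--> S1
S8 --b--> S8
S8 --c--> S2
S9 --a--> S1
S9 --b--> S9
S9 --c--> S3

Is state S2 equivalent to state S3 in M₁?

Every state is reachable, so we keep all 10.
Initial partition by acceptance: {S2,S3,S6} | {S0,S1,S4,S5,S7,S8,S9}.
Refine {S0,S1,S4,S5,S7,S8,S9} on symbol b: members go to different blocks, giving {S0,S4,S5,S7} and {S1,S8,S9}.
No further refinement is possible. Final partition (3 blocks): {S2,S3,S6} | {S0,S4,S5,S7} | {S1,S8,S9}.
S2 and S3 lie in the same block of the stable partition, so they are equivalent — no string distinguishes them.

Yes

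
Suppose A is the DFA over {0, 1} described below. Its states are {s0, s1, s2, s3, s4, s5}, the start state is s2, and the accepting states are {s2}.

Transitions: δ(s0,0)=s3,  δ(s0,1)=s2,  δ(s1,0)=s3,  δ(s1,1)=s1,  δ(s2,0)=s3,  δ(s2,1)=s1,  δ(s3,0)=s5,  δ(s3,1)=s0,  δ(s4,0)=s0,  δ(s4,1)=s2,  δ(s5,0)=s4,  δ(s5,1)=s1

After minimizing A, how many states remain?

Every state is reachable, so we keep all 6.
Initial partition by acceptance: {s2} | {s0,s1,s3,s4,s5}.
Split {s0,s1,s3,s4,s5} by δ(·,1) → {s1,s3,s5} and {s0,s4}.
Refine {s1,s3,s5} on symbol 0: members go to different blocks, giving {s1,s3} and {s5}.
Refine {s1,s3} on symbol 0: members go to different blocks, giving {s1} and {s3}.
On input 0, block {s0,s4} splits into {s0} and {s4}.
The partition is now stable with 6 blocks: {s2} | {s1} | {s0} | {s5} | {s3} | {s4}.

6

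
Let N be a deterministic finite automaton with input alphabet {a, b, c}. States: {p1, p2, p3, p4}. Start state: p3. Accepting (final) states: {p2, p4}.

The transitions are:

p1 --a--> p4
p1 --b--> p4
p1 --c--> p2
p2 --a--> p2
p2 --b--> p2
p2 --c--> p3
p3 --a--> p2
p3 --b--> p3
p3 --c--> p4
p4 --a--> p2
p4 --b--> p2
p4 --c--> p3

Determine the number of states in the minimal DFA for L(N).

2

States {p1} cannot be reached from the start state, so discard them.
P0 = {p2,p4} | {p3}.
No further refinement is possible. Final partition (2 blocks): {p2,p4} | {p3}.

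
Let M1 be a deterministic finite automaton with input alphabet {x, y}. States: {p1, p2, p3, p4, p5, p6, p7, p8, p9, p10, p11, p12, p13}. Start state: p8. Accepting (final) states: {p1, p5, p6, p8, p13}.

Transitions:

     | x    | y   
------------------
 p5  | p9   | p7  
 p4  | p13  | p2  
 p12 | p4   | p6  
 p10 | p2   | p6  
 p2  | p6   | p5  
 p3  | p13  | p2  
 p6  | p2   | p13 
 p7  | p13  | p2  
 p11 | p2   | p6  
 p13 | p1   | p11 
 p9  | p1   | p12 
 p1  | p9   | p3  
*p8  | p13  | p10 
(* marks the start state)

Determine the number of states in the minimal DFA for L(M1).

9

Start with accepting vs non-accepting: {p1,p5,p6,p8,p13} | {p2,p3,p4,p7,p9,p10,p11,p12}.
Refine {p1,p5,p6,p8,p13} on symbol x: members go to different blocks, giving {p1,p5,p6} and {p8,p13}.
Split {p1,p5,p6} by δ(·,y) → {p1,p5} and {p6}.
Refine {p2,p3,p4,p7,p9,p10,p11,p12} on symbol x: members go to different blocks, giving {p3,p4,p7} and {p10,p11,p12} and {p2} and {p9}.
Refine {p8,p13} on symbol x: members go to different blocks, giving {p8} and {p13}.
On input x, block {p10,p11,p12} splits into {p10,p11} and {p12}.
The partition is now stable with 9 blocks: {p1,p5} | {p3,p4,p7} | {p8} | {p6} | {p10,p11} | {p2} | {p9} | {p13} | {p12}.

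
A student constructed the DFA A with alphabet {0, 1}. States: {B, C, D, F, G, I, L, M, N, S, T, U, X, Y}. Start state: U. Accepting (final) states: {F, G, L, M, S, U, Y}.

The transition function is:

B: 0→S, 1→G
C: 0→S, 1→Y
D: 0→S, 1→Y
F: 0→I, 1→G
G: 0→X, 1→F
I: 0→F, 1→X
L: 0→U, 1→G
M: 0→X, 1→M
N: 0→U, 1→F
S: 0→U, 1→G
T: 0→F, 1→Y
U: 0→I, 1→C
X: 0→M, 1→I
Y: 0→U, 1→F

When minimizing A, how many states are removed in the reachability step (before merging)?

BFS from U reaches {C, F, G, I, M, S, U, X, Y}; the 5 state(s) B, D, L, N, T are never visited.

5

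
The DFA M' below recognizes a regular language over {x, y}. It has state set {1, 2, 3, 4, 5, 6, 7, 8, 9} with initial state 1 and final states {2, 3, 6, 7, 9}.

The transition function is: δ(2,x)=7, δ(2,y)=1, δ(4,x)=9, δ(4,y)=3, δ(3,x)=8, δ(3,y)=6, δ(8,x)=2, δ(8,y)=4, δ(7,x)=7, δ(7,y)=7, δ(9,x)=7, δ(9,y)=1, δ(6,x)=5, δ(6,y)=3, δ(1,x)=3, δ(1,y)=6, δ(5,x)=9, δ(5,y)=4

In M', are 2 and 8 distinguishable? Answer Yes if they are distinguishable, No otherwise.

Yes

Initial partition by acceptance: {2,3,6,7,9} | {1,4,5,8}.
On input x, block {2,3,6,7,9} splits into {2,7,9} and {3,6}.
On input y, block {2,7,9} splits into {2,9} and {7}.
Split {1,4,5,8} by δ(·,x) → {4,5,8} and {1}.
Split {4,5,8} by δ(·,y) → {5,8} and {4}.
The partition is now stable with 6 blocks: {2,9} | {5,8} | {3,6} | {7} | {1} | {4}.
2 and 8 end up in different blocks, so they are distinguishable. For instance, the string 'ε' is accepted from only 2.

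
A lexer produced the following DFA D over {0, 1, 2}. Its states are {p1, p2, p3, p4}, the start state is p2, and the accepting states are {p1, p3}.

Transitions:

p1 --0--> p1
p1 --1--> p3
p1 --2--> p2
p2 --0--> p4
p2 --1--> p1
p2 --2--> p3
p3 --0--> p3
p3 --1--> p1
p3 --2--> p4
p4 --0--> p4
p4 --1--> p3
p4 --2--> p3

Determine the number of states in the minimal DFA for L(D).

2

Every state is reachable, so we keep all 4.
P0 = {p1,p3} | {p2,p4}.
No further refinement is possible. Final partition (2 blocks): {p1,p3} | {p2,p4}.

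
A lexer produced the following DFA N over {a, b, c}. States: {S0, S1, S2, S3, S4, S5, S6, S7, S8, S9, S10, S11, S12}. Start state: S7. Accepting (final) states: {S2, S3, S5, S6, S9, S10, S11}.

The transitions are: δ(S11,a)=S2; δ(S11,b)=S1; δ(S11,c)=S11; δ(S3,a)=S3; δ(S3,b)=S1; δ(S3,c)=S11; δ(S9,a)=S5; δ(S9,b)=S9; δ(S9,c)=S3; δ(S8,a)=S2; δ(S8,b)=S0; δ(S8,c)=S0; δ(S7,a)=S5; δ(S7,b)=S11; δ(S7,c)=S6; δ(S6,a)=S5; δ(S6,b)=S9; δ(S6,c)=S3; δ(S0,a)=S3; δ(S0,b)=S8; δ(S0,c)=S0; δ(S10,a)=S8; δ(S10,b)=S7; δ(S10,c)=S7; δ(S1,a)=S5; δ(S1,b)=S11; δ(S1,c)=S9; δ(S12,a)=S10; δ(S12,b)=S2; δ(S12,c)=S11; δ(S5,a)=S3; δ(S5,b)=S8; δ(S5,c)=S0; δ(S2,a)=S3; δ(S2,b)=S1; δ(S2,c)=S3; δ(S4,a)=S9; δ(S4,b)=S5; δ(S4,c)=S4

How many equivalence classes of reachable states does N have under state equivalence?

Reachable states from the start: {S0,S1,S2,S3,S5,S6,S7,S8,S9,S11}. Unreachable: {S4,S10,S12} — drop them.
Start with accepting vs non-accepting: {S2,S3,S5,S6,S9,S11} | {S0,S1,S7,S8}.
Refine {S2,S3,S5,S6,S9,S11} on symbol b: members go to different blocks, giving {S2,S3,S5,S11} and {S6,S9}.
Split {S2,S3,S5,S11} by δ(·,c) → {S2,S3,S11} and {S5}.
On input a, block {S0,S1,S7,S8} splits into {S0,S8} and {S1,S7}.
No further refinement is possible. Final partition (5 blocks): {S2,S3,S11} | {S0,S8} | {S6,S9} | {S5} | {S1,S7}.

5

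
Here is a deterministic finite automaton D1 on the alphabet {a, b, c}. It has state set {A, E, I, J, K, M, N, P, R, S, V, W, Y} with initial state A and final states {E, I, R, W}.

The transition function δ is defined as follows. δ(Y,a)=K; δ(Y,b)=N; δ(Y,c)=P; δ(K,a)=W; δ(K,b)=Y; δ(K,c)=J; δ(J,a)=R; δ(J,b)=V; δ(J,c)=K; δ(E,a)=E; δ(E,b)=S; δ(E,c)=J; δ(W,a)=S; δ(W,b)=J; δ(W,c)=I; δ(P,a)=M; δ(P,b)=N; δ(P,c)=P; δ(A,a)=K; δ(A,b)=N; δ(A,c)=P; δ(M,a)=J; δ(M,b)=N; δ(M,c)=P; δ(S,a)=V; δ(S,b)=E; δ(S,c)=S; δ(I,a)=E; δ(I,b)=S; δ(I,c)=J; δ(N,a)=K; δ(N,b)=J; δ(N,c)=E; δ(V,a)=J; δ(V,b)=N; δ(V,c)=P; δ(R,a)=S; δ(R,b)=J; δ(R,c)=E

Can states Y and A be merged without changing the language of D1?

All states are reachable from the start state.
Initial partition by acceptance: {E,I,R,W} | {A,J,K,M,N,P,S,V,Y}.
Split {E,I,R,W} by δ(·,a) → {E,I} and {R,W}.
On input a, block {A,J,K,M,N,P,S,V,Y} splits into {A,M,N,P,S,V,Y} and {J,K}.
Refine {A,M,N,P,S,V,Y} on symbol a: members go to different blocks, giving {A,M,N,V,Y} and {P,S}.
Split {A,M,N,V,Y} by δ(·,b) → {A,M,V,Y} and {N}.
On input b, block {P,S} splits into {P} and {S}.
Stable partition: {E,I} | {A,M,V,Y} | {R,W} | {J,K} | {P} | {N} | {S} — 7 equivalence classes.
Y and A lie in the same block of the stable partition, so they are equivalent — no string distinguishes them.

Yes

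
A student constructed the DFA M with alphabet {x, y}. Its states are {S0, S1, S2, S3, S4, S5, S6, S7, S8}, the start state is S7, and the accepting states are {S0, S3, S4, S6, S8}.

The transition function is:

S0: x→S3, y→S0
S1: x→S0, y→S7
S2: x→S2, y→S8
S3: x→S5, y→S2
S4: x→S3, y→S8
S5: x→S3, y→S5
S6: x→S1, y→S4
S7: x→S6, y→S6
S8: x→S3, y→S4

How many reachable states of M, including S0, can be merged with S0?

3

P0 = {S0,S3,S4,S6,S8} | {S1,S2,S5,S7}.
Split {S0,S3,S4,S6,S8} by δ(·,x) → {S0,S4,S8} and {S3,S6}.
Refine {S1,S2,S5,S7} on symbol x: members go to different blocks, giving {S5,S7} and {S1} and {S2}.
Refine {S5,S7} on symbol y: members go to different blocks, giving {S5} and {S7}.
Split {S3,S6} by δ(·,x) → {S3} and {S6}.
Stable partition: {S0,S4,S8} | {S5} | {S3} | {S1} | {S2} | {S7} | {S6} — 7 equivalence classes.
The equivalence class containing S0 is {S0,S4,S8}, of size 3.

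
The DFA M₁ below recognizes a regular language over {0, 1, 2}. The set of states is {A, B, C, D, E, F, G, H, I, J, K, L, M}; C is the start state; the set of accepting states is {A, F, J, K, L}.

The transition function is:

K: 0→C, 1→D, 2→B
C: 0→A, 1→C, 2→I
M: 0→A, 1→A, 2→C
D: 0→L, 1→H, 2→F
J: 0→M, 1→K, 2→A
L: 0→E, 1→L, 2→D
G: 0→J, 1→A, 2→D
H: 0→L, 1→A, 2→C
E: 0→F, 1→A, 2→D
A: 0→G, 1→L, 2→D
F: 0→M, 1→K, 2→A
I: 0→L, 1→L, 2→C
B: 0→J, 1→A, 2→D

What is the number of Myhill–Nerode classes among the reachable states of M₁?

All states are reachable from the start state.
P0 = {A,F,J,K,L} | {B,C,D,E,G,H,I,M}.
Split {A,F,J,K,L} by δ(·,1) → {A,F,J,L} and {K}.
Refine {A,F,J,L} on symbol 1: members go to different blocks, giving {A,L} and {F,J}.
Split {B,C,D,E,G,H,I,M} by δ(·,0) → {C,D,H,I,M} and {B,E,G}.
Split {C,D,H,I,M} by δ(·,1) → {H,I,M} and {C,D}.
Refine {C,D} on symbol 1: members go to different blocks, giving {C} and {D}.
The partition is now stable with 7 blocks: {A,L} | {H,I,M} | {K} | {F,J} | {B,E,G} | {C} | {D}.

7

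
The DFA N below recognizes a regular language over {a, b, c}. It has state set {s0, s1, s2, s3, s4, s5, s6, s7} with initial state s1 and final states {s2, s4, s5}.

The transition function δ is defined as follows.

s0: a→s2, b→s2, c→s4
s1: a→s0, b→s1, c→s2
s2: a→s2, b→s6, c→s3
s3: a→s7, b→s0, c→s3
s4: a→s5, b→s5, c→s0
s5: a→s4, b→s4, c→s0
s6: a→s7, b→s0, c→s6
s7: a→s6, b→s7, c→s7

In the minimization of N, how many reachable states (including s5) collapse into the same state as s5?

2

All states are reachable from the start state.
Start with accepting vs non-accepting: {s2,s4,s5} | {s0,s1,s3,s6,s7}.
On input b, block {s2,s4,s5} splits into {s4,s5} and {s2}.
Split {s0,s1,s3,s6,s7} by δ(·,a) → {s1,s3,s6,s7} and {s0}.
Refine {s1,s3,s6,s7} on symbol a: members go to different blocks, giving {s3,s6,s7} and {s1}.
On input b, block {s3,s6,s7} splits into {s3,s6} and {s7}.
No further refinement is possible. Final partition (6 blocks): {s4,s5} | {s3,s6} | {s2} | {s0} | {s1} | {s7}.
State s5 belongs to the block {s4,s5}, which has 2 states.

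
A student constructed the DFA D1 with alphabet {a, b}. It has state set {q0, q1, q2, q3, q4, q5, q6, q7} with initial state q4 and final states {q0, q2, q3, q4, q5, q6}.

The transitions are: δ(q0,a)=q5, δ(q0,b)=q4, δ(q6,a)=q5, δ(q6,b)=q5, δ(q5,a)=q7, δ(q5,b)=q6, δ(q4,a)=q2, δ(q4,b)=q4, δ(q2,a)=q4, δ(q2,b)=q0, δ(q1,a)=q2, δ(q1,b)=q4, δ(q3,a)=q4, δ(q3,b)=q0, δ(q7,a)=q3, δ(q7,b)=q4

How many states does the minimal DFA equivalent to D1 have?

States {q1} cannot be reached from the start state, so discard them.
Start with accepting vs non-accepting: {q0,q2,q3,q4,q5,q6} | {q7}.
Split {q0,q2,q3,q4,q5,q6} by δ(·,a) → {q0,q2,q3,q4,q6} and {q5}.
On input a, block {q0,q2,q3,q4,q6} splits into {q2,q3,q4} and {q0,q6}.
On input b, block {q2,q3,q4} splits into {q2,q3} and {q4}.
On input b, block {q0,q6} splits into {q0} and {q6}.
No further refinement is possible. Final partition (6 blocks): {q2,q3} | {q7} | {q5} | {q0} | {q4} | {q6}.

6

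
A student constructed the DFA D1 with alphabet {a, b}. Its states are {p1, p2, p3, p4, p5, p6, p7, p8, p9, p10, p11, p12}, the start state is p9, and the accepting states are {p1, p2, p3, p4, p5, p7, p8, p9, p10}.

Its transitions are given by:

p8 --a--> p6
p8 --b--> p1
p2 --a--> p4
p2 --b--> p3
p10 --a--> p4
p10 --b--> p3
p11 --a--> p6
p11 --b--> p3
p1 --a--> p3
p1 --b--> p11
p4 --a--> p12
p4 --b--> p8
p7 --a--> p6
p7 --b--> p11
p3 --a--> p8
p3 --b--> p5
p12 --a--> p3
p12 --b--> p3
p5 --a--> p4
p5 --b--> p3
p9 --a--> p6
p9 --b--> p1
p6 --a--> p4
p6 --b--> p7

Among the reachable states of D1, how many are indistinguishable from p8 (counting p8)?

Reachable states from the start: {p1,p3,p4,p5,p6,p7,p8,p9,p11,p12}. Unreachable: {p2,p10} — drop them.
Initial partition by acceptance: {p1,p3,p4,p5,p7,p8,p9} | {p6,p11,p12}.
Refine {p1,p3,p4,p5,p7,p8,p9} on symbol a: members go to different blocks, giving {p4,p7,p8,p9} and {p1,p3,p5}.
Refine {p4,p7,p8,p9} on symbol b: members go to different blocks, giving {p8,p9} and {p4} and {p7}.
On input a, block {p6,p11,p12} splits into {p6} and {p11} and {p12}.
Split {p1,p3,p5} by δ(·,a) → {p1} and {p3} and {p5}.
The partition is now stable with 9 blocks: {p8,p9} | {p6} | {p1} | {p4} | {p7} | {p11} | {p12} | {p3} | {p5}.
The equivalence class containing p8 is {p8,p9}, of size 2.

2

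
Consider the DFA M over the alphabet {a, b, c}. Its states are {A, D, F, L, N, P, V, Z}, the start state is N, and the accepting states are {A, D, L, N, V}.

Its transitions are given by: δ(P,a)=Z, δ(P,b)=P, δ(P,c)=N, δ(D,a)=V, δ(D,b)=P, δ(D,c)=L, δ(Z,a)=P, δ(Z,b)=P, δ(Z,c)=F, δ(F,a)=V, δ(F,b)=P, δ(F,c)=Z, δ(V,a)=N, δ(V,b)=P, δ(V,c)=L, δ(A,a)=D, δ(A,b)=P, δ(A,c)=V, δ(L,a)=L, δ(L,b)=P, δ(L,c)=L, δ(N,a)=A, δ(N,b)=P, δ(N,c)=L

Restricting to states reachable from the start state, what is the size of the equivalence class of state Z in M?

Every state is reachable, so we keep all 8.
P0 = {A,D,L,N,V} | {F,P,Z}.
Refine {F,P,Z} on symbol a: members go to different blocks, giving {P,Z} and {F}.
Split {P,Z} by δ(·,c) → {P} and {Z}.
Stable partition: {A,D,L,N,V} | {P} | {F} | {Z} — 4 equivalence classes.
State Z belongs to the block {Z}, which has 1 states.

1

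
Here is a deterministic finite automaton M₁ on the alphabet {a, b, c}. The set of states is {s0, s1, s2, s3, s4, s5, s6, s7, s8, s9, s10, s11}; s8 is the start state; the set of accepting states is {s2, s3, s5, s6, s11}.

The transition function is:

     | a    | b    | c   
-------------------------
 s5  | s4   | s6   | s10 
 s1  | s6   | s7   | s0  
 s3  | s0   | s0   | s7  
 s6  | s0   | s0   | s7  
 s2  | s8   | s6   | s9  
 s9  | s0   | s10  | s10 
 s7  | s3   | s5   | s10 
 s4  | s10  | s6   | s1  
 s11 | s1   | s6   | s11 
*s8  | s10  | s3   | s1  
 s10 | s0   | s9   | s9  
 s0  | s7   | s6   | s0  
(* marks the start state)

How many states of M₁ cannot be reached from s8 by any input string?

BFS from s8 reaches {s0, s1, s3, s4, s5, s6, s7, s8, s9, s10}; the 2 state(s) s2, s11 are never visited.

2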